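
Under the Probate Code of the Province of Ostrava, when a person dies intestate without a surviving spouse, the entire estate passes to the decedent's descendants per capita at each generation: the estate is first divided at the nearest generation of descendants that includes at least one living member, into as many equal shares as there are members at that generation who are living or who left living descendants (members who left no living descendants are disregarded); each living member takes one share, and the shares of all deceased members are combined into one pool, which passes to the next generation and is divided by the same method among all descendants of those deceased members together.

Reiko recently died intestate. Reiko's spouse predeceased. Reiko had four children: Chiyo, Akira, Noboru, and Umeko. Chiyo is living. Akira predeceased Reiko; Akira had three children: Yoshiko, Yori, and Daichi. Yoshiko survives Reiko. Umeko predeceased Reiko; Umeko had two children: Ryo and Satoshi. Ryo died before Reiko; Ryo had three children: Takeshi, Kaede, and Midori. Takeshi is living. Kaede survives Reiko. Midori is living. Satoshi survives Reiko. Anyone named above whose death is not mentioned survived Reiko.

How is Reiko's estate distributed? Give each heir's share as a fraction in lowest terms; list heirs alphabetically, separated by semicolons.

Chiyo 1/4; Daichi 1/10; Kaede 1/30; Midori 1/30; Noboru 1/4; Satoshi 1/10; Takeshi 1/30; Yori 1/10; Yoshiko 1/10

There is no surviving spouse, so the entire estate passes to Reiko's descendants per capita at each generation.
At generation 1 (Chiyo, Akira, Noboru, Umeko) there are 4 shares of (1)/4 = 1/4 each.
Living: Chiyo and Noboru — each takes 1/4.
Deceased: Akira and Umeko. Their combined 1/2 is pooled and carried to generation 2.
At generation 2 (Yoshiko, Yori, Daichi, Ryo, Satoshi) there are 5 shares of (1/2)/5 = 1/10 each.
Living: Yoshiko, Yori, Daichi, and Satoshi — each takes 1/10.
Deceased: Ryo. That 1/10 share is carried to generation 3.
At generation 3 (Takeshi, Kaede, Midori) there are 3 shares of (1/10)/3 = 1/30 each.
Living: Takeshi, Kaede, and Midori — each takes 1/30.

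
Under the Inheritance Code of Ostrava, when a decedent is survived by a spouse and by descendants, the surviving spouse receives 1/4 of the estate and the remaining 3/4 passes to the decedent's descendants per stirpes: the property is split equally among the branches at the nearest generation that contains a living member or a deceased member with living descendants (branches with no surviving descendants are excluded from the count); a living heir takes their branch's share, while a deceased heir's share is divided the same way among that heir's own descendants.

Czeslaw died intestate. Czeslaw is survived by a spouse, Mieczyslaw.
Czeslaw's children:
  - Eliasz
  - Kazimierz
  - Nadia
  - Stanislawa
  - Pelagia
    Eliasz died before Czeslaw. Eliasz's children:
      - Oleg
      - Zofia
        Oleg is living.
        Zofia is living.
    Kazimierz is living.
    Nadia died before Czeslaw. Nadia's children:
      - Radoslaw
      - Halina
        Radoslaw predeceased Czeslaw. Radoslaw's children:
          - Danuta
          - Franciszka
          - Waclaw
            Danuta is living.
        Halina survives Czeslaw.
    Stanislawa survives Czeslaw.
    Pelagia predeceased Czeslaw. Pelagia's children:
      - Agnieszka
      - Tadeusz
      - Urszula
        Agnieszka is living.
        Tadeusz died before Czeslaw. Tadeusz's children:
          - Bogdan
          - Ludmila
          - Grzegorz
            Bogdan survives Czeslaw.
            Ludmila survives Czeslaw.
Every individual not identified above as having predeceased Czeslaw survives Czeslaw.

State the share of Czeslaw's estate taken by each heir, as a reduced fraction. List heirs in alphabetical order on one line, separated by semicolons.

Mieczyslaw, as surviving spouse, takes 1/4.
The remaining 3/4 passes to Czeslaw's descendants per stirpes.
The 3/4 is divided into 5 equal shares of 3/20 among Eliasz, Kazimierz, Nadia, Stanislawa, Pelagia.
Eliasz predeceased; the 3/20 allotted to Eliasz's branch passes to Eliasz's issue by representation.
The 3/20 is divided into 2 equal shares of 3/40 among Oleg, Zofia.
Oleg is living and takes 3/40.
Zofia is living and takes 3/40.
Kazimierz is living and takes 3/20.
Nadia predeceased; the 3/20 allotted to Nadia's branch passes to Nadia's issue by representation.
The 3/20 is divided into 2 equal shares of 3/40 among Radoslaw, Halina.
Radoslaw predeceased; the 3/40 allotted to Radoslaw's branch passes to Radoslaw's issue by representation.
The 3/40 is divided into 3 equal shares of 1/40 among Danuta, Franciszka, Waclaw.
Danuta is living and takes 1/40.
Franciszka is living and takes 1/40.
Waclaw is living and takes 1/40.
Halina is living and takes 3/40.
Stanislawa is living and takes 3/20.
Pelagia predeceased; the 3/20 allotted to Pelagia's branch passes to Pelagia's issue by representation.
The 3/20 is divided into 3 equal shares of 1/20 among Agnieszka, Tadeusz, Urszula.
Agnieszka is living and takes 1/20.
Tadeusz predeceased; the 1/20 allotted to Tadeusz's branch passes to Tadeusz's issue by representation.
The 1/20 is divided into 3 equal shares of 1/60 among Bogdan, Ludmila, Grzegorz.
Bogdan is living and takes 1/60.
Ludmila is living and takes 1/60.
Grzegorz is living and takes 1/60.
Urszula is living and takes 1/20.

Agnieszka 1/20; Bogdan 1/60; Danuta 1/40; Franciszka 1/40; Grzegorz 1/60; Halina 3/40; Kazimierz 3/20; Ludmila 1/60; Mieczyslaw 1/4; Oleg 3/40; Stanislawa 3/20; Urszula 1/20; Waclaw 1/40; Zofia 3/40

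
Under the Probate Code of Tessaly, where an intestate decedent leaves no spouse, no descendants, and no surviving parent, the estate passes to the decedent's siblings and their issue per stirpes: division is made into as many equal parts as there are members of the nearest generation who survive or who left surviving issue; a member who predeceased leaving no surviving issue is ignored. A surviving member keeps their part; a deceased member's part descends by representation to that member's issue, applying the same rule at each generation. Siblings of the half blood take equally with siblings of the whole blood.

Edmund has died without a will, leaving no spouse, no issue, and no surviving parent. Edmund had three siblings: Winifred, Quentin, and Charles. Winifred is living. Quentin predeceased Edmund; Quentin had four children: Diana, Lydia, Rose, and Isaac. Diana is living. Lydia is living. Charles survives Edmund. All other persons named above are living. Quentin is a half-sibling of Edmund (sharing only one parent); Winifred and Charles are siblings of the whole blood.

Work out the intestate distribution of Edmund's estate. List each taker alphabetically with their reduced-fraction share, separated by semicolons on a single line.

Charles 1/3; Diana 1/12; Isaac 1/12; Lydia 1/12; Rose 1/12; Winifred 1/3

No spouse, descendants, or parent survives, so the estate passes to Edmund's siblings per stirpes.
Half-blood and whole-blood siblings take equally under the stated rule.
The estate is divided into 3 equal shares of 1/3 among Winifred, Quentin, Charles.
Winifred is living and takes 1/3.
Quentin predeceased; the 1/3 allotted to Quentin's branch passes to Quentin's issue by representation.
The 1/3 is divided into 4 equal shares of 1/12 among Diana, Lydia, Rose, Isaac.
Diana is living and takes 1/12.
Lydia is living and takes 1/12.
Rose is living and takes 1/12.
Isaac is living and takes 1/12.
Charles is living and takes 1/3.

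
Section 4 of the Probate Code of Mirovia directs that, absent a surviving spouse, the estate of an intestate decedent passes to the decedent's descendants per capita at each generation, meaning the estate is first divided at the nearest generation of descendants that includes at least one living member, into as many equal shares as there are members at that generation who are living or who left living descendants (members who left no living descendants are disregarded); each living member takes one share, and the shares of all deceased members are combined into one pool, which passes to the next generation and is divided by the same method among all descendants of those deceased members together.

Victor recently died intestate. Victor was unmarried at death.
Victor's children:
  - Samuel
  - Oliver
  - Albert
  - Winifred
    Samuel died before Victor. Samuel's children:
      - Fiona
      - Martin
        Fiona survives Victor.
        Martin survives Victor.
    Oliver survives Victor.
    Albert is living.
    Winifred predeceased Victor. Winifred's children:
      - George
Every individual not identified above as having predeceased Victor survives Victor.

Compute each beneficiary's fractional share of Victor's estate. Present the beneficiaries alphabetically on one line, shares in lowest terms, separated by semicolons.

There is no surviving spouse, so the entire estate passes to Victor's descendants per capita at each generation.
At generation 1 (Samuel, Oliver, Albert, Winifred) there are 4 shares of (1)/4 = 1/4 each.
Living: Oliver and Albert — each takes 1/4.
Deceased: Samuel and Winifred. Their combined 1/2 is pooled and carried to generation 2.
At generation 2 (Fiona, Martin, George) there are 3 shares of (1/2)/3 = 1/6 each.
Living: Fiona, Martin, and George — each takes 1/6.

Albert 1/4; Fiona 1/6; George 1/6; Martin 1/6; Oliver 1/4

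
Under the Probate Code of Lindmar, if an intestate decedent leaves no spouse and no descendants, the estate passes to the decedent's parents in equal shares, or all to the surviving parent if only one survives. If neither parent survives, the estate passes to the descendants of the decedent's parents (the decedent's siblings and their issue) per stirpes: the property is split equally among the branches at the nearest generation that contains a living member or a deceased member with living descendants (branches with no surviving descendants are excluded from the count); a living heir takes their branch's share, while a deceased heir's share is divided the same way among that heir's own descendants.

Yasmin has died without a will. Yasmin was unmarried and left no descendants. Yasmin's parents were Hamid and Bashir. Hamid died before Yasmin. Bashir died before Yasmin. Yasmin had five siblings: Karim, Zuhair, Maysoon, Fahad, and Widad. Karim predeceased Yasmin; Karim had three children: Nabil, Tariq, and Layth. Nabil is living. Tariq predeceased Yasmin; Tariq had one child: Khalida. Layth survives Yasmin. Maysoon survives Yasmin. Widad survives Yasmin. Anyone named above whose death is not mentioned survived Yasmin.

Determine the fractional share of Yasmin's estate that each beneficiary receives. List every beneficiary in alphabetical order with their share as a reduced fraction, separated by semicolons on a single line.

Fahad 1/5; Khalida 1/15; Layth 1/15; Maysoon 1/5; Nabil 1/15; Widad 1/5; Zuhair 1/5

Neither parent survives and there are no descendants, so the estate passes to Yasmin's siblings and their issue per stirpes.
The estate is divided into 5 equal shares of 1/5 among Karim, Zuhair, Maysoon, Fahad, Widad.
Karim predeceased; the 1/5 allotted to Karim's branch passes to Karim's issue by representation.
The 1/5 is divided into 3 equal shares of 1/15 among Nabil, Tariq, Layth.
Nabil is living and takes 1/15.
Tariq predeceased; the 1/15 allotted to Tariq's branch passes to Tariq's issue by representation.
Khalida is the sole taker at this level and receives the full 1/15.
Layth is living and takes 1/15.
Zuhair is living and takes 1/5.
Maysoon is living and takes 1/5.
Fahad is living and takes 1/5.
Widad is living and takes 1/5.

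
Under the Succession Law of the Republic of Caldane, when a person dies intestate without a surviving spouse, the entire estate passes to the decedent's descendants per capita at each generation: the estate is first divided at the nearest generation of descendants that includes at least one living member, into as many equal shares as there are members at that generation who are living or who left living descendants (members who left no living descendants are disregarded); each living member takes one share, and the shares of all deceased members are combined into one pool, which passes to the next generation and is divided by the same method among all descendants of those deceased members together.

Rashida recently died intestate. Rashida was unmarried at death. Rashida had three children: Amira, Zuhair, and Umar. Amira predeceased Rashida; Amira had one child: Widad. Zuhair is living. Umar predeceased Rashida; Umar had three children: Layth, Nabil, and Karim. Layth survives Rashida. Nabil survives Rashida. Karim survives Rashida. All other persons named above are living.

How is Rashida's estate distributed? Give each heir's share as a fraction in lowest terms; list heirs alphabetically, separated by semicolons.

There is no surviving spouse, so the entire estate passes to Rashida's descendants per capita at each generation.
At generation 1 (Amira, Zuhair, Umar) there are 3 shares of (1)/3 = 1/3 each.
Living: Zuhair — each takes 1/3.
Deceased: Amira and Umar. Their combined 2/3 is pooled and carried to generation 2.
At generation 2 (Widad, Layth, Nabil, Karim) there are 4 shares of (2/3)/4 = 1/6 each.
Living: Widad, Layth, Nabil, and Karim — each takes 1/6.

Karim 1/6; Layth 1/6; Nabil 1/6; Widad 1/6; Zuhair 1/3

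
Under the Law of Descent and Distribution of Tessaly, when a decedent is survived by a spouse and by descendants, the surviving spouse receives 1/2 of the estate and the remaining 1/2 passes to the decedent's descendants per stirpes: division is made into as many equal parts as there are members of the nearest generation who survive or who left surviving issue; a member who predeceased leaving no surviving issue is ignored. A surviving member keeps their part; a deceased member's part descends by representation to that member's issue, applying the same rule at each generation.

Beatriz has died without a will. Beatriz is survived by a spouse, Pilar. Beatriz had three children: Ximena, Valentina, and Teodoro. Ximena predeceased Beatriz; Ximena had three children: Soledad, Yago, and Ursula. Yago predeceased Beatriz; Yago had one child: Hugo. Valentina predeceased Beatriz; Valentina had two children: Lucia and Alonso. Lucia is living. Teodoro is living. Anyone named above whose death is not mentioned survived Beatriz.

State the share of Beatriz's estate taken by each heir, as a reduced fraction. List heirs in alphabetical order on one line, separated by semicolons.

Pilar, as surviving spouse, takes 1/2.
The remaining 1/2 passes to Beatriz's descendants per stirpes.
The 1/2 is divided into 3 equal shares of 1/6 among Ximena, Valentina, Teodoro.
Ximena predeceased; the 1/6 allotted to Ximena's branch passes to Ximena's issue by representation.
The 1/6 is divided into 3 equal shares of 1/18 among Soledad, Yago, Ursula.
Soledad is living and takes 1/18.
Yago predeceased; the 1/18 allotted to Yago's branch passes to Yago's issue by representation.
Hugo is the sole taker at this level and receives the full 1/18.
Ursula is living and takes 1/18.
Valentina predeceased; the 1/6 allotted to Valentina's branch passes to Valentina's issue by representation.
The 1/6 is divided into 2 equal shares of 1/12 among Lucia, Alonso.
Lucia is living and takes 1/12.
Alonso is living and takes 1/12.
Teodoro is living and takes 1/6.

Alonso 1/12; Hugo 1/18; Lucia 1/12; Pilar 1/2; Soledad 1/18; Teodoro 1/6; Ursula 1/18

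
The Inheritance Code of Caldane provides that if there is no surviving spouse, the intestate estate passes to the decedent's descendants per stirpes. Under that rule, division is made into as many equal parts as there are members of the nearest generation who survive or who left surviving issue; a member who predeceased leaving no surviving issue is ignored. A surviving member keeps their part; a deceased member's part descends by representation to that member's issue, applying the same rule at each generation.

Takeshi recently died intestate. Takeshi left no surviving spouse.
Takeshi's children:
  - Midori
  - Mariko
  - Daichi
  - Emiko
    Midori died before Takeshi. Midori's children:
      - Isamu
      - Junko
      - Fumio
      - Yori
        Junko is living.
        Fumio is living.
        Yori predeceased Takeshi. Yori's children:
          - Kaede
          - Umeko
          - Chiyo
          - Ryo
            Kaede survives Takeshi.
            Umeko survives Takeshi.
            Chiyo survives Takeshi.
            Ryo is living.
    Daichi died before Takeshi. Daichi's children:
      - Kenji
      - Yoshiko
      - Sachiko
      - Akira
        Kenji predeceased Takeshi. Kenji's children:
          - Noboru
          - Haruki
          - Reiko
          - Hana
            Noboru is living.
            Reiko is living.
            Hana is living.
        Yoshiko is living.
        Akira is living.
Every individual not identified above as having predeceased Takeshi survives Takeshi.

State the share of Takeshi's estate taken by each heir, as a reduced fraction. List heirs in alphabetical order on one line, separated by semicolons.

Akira 1/16; Chiyo 1/64; Emiko 1/4; Fumio 1/16; Hana 1/64; Haruki 1/64; Isamu 1/16; Junko 1/16; Kaede 1/64; Mariko 1/4; Noboru 1/64; Reiko 1/64; Ryo 1/64; Sachiko 1/16; Umeko 1/64; Yoshiko 1/16

There is no surviving spouse, so the entire estate passes to Takeshi's descendants per stirpes.
The estate is divided into 4 equal shares of 1/4 among Midori, Mariko, Daichi, Emiko.
Midori predeceased; the 1/4 allotted to Midori's branch passes to Midori's issue by representation.
The 1/4 is divided into 4 equal shares of 1/16 among Isamu, Junko, Fumio, Yori.
Isamu is living and takes 1/16.
Junko is living and takes 1/16.
Fumio is living and takes 1/16.
Yori predeceased; the 1/16 allotted to Yori's branch passes to Yori's issue by representation.
The 1/16 is divided into 4 equal shares of 1/64 among Kaede, Umeko, Chiyo, Ryo.
Kaede is living and takes 1/64.
Umeko is living and takes 1/64.
Chiyo is living and takes 1/64.
Ryo is living and takes 1/64.
Mariko is living and takes 1/4.
Daichi predeceased; the 1/4 allotted to Daichi's branch passes to Daichi's issue by representation.
The 1/4 is divided into 4 equal shares of 1/16 among Kenji, Yoshiko, Sachiko, Akira.
Kenji predeceased; the 1/16 allotted to Kenji's branch passes to Kenji's issue by representation.
The 1/16 is divided into 4 equal shares of 1/64 among Noboru, Haruki, Reiko, Hana.
Noboru is living and takes 1/64.
Haruki is living and takes 1/64.
Reiko is living and takes 1/64.
Hana is living and takes 1/64.
Yoshiko is living and takes 1/16.
Sachiko is living and takes 1/16.
Akira is living and takes 1/16.
Emiko is living and takes 1/4.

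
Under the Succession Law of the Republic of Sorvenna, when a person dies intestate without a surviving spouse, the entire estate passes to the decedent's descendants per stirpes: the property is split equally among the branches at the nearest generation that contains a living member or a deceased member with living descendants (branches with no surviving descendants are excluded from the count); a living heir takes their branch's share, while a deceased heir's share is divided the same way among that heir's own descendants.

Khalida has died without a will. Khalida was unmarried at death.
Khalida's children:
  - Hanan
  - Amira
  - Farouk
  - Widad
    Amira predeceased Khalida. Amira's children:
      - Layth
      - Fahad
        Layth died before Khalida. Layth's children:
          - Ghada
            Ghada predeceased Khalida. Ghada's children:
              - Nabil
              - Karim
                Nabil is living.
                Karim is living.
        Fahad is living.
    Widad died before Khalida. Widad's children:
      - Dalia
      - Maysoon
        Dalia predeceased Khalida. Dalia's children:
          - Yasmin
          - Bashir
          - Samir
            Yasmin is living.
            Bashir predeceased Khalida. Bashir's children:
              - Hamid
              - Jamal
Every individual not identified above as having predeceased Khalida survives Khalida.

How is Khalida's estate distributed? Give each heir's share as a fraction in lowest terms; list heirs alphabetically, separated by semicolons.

There is no surviving spouse, so the entire estate passes to Khalida's descendants per stirpes.
The estate is divided into 4 equal shares of 1/4 among Hanan, Amira, Farouk, Widad.
Hanan is living and takes 1/4.
Amira predeceased; the 1/4 allotted to Amira's branch passes to Amira's issue by representation.
The 1/4 is divided into 2 equal shares of 1/8 among Layth, Fahad.
Layth predeceased; the 1/8 allotted to Layth's branch passes to Layth's issue by representation.
Ghada's line is the sole branch at this level, so the full 1/8 passes to Ghada's issue by representation.
The 1/8 is divided into 2 equal shares of 1/16 among Nabil, Karim.
Nabil is living and takes 1/16.
Karim is living and takes 1/16.
Fahad is living and takes 1/8.
Farouk is living and takes 1/4.
Widad predeceased; the 1/4 allotted to Widad's branch passes to Widad's issue by representation.
The 1/4 is divided into 2 equal shares of 1/8 among Dalia, Maysoon.
Dalia predeceased; the 1/8 allotted to Dalia's branch passes to Dalia's issue by representation.
The 1/8 is divided into 3 equal shares of 1/24 among Yasmin, Bashir, Samir.
Yasmin is living and takes 1/24.
Bashir predeceased; the 1/24 allotted to Bashir's branch passes to Bashir's issue by representation.
The 1/24 is divided into 2 equal shares of 1/48 among Hamid, Jamal.
Hamid is living and takes 1/48.
Jamal is living and takes 1/48.
Samir is living and takes 1/24.
Maysoon is living and takes 1/8.

Fahad 1/8; Farouk 1/4; Hamid 1/48; Hanan 1/4; Jamal 1/48; Karim 1/16; Maysoon 1/8; Nabil 1/16; Samir 1/24; Yasmin 1/24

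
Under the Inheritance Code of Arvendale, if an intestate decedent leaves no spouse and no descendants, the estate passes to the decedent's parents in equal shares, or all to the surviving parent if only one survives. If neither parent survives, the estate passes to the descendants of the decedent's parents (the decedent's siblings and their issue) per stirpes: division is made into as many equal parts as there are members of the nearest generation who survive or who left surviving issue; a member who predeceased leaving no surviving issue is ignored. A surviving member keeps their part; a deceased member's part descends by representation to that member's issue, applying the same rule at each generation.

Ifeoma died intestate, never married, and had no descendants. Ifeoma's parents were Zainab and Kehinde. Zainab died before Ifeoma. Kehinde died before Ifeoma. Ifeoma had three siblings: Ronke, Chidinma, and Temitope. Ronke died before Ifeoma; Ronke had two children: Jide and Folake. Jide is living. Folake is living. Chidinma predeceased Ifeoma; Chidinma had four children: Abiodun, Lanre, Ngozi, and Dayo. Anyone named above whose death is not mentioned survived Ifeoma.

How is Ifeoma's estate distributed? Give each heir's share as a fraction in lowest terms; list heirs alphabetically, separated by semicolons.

Abiodun 1/12; Dayo 1/12; Folake 1/6; Jide 1/6; Lanre 1/12; Ngozi 1/12; Temitope 1/3

Neither parent survives and there are no descendants, so the estate passes to Ifeoma's siblings and their issue per stirpes.
The estate is divided into 3 equal shares of 1/3 among Ronke, Chidinma, Temitope.
Ronke predeceased; the 1/3 allotted to Ronke's branch passes to Ronke's issue by representation.
The 1/3 is divided into 2 equal shares of 1/6 among Jide, Folake.
Jide is living and takes 1/6.
Folake is living and takes 1/6.
Chidinma predeceased; the 1/3 allotted to Chidinma's branch passes to Chidinma's issue by representation.
The 1/3 is divided into 4 equal shares of 1/12 among Abiodun, Lanre, Ngozi, Dayo.
Abiodun is living and takes 1/12.
Lanre is living and takes 1/12.
Ngozi is living and takes 1/12.
Dayo is living and takes 1/12.
Temitope is living and takes 1/3.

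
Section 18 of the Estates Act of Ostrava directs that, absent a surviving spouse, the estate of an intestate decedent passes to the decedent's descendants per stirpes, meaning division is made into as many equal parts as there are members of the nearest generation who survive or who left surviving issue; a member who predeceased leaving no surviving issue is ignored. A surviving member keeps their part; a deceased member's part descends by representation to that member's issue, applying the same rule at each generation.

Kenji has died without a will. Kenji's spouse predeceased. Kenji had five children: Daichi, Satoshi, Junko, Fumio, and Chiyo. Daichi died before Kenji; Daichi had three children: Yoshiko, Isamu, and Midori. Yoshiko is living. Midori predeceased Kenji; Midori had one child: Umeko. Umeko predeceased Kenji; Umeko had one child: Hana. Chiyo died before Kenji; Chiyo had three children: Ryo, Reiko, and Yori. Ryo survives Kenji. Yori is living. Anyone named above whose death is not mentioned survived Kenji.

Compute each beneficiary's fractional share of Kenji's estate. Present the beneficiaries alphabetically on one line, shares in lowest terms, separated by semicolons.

There is no surviving spouse, so the entire estate passes to Kenji's descendants per stirpes.
The estate is divided into 5 equal shares of 1/5 among Daichi, Satoshi, Junko, Fumio, Chiyo.
Daichi predeceased; the 1/5 allotted to Daichi's branch passes to Daichi's issue by representation.
The 1/5 is divided into 3 equal shares of 1/15 among Yoshiko, Isamu, Midori.
Yoshiko is living and takes 1/15.
Isamu is living and takes 1/15.
Midori predeceased; the 1/15 allotted to Midori's branch passes to Midori's issue by representation.
Umeko's line is the sole branch at this level, so the full 1/15 passes to Umeko's issue by representation.
Hana is the sole taker at this level and receives the full 1/15.
Satoshi is living and takes 1/5.
Junko is living and takes 1/5.
Fumio is living and takes 1/5.
Chiyo predeceased; the 1/5 allotted to Chiyo's branch passes to Chiyo's issue by representation.
The 1/5 is divided into 3 equal shares of 1/15 among Ryo, Reiko, Yori.
Ryo is living and takes 1/15.
Reiko is living and takes 1/15.
Yori is living and takes 1/15.

Fumio 1/5; Hana 1/15; Isamu 1/15; Junko 1/5; Reiko 1/15; Ryo 1/15; Satoshi 1/5; Yori 1/15; Yoshiko 1/15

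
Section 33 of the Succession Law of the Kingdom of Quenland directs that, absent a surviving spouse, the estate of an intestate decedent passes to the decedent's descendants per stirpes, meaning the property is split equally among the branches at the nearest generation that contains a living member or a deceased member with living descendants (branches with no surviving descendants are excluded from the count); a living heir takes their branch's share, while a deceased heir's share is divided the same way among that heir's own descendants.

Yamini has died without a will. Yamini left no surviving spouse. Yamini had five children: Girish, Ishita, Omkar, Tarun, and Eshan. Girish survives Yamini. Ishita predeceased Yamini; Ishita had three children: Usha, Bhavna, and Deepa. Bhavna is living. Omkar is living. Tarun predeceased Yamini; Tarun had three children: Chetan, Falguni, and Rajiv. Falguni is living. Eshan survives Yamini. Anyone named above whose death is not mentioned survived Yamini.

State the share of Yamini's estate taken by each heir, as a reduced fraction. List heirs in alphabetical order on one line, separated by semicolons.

Bhavna 1/15; Chetan 1/15; Deepa 1/15; Eshan 1/5; Falguni 1/15; Girish 1/5; Omkar 1/5; Rajiv 1/15; Usha 1/15

There is no surviving spouse, so the entire estate passes to Yamini's descendants per stirpes.
The estate is divided into 5 equal shares of 1/5 among Girish, Ishita, Omkar, Tarun, Eshan.
Girish is living and takes 1/5.
Ishita predeceased; the 1/5 allotted to Ishita's branch passes to Ishita's issue by representation.
The 1/5 is divided into 3 equal shares of 1/15 among Usha, Bhavna, Deepa.
Usha is living and takes 1/15.
Bhavna is living and takes 1/15.
Deepa is living and takes 1/15.
Omkar is living and takes 1/5.
Tarun predeceased; the 1/5 allotted to Tarun's branch passes to Tarun's issue by representation.
The 1/5 is divided into 3 equal shares of 1/15 among Chetan, Falguni, Rajiv.
Chetan is living and takes 1/15.
Falguni is living and takes 1/15.
Rajiv is living and takes 1/15.
Eshan is living and takes 1/5.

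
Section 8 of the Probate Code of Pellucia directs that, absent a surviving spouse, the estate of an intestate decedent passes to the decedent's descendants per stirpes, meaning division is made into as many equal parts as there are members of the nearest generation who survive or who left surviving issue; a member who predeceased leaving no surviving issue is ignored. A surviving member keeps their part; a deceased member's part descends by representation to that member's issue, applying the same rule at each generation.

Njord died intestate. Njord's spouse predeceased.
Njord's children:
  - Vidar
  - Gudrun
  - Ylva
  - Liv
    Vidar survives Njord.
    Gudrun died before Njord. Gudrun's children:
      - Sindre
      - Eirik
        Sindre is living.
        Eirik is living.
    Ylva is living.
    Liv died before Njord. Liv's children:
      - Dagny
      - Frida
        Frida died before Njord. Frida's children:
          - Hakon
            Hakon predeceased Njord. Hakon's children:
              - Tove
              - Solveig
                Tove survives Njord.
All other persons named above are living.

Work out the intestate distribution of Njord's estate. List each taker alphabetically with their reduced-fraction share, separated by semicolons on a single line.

There is no surviving spouse, so the entire estate passes to Njord's descendants per stirpes.
The estate is divided into 4 equal shares of 1/4 among Vidar, Gudrun, Ylva, Liv.
Vidar is living and takes 1/4.
Gudrun predeceased; the 1/4 allotted to Gudrun's branch passes to Gudrun's issue by representation.
The 1/4 is divided into 2 equal shares of 1/8 among Sindre, Eirik.
Sindre is living and takes 1/8.
Eirik is living and takes 1/8.
Ylva is living and takes 1/4.
Liv predeceased; the 1/4 allotted to Liv's branch passes to Liv's issue by representation.
The 1/4 is divided into 2 equal shares of 1/8 among Dagny, Frida.
Dagny is living and takes 1/8.
Frida predeceased; the 1/8 allotted to Frida's branch passes to Frida's issue by representation.
Hakon's line is the sole branch at this level, so the full 1/8 passes to Hakon's issue by representation.
The 1/8 is divided into 2 equal shares of 1/16 among Tove, Solveig.
Tove is living and takes 1/16.
Solveig is living and takes 1/16.

Dagny 1/8; Eirik 1/8; Sindre 1/8; Solveig 1/16; Tove 1/16; Vidar 1/4; Ylva 1/4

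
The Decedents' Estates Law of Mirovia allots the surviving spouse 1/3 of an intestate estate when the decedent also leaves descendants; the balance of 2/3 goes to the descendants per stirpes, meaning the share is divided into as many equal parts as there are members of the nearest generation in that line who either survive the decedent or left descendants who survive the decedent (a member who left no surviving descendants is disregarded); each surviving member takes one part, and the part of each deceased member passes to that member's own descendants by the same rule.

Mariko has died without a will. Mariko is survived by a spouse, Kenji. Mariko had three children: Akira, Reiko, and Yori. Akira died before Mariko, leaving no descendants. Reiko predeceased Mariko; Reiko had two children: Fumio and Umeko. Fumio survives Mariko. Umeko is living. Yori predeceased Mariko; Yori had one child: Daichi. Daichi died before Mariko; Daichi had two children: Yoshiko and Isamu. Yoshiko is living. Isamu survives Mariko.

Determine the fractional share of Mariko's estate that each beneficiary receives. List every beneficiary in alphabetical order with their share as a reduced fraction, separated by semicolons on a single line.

Kenji, as surviving spouse, takes 1/3.
The remaining 2/3 passes to Mariko's descendants per stirpes.
Akira left no surviving issue, so that branch lapses and is disregarded.
The 2/3 is divided into 2 equal shares of 1/3 among Reiko, Yori.
Reiko predeceased; the 1/3 allotted to Reiko's branch passes to Reiko's issue by representation.
The 1/3 is divided into 2 equal shares of 1/6 among Fumio, Umeko.
Fumio is living and takes 1/6.
Umeko is living and takes 1/6.
Yori predeceased; the 1/3 allotted to Yori's branch passes to Yori's issue by representation.
Daichi's line is the sole branch at this level, so the full 1/3 passes to Daichi's issue by representation.
The 1/3 is divided into 2 equal shares of 1/6 among Yoshiko, Isamu.
Yoshiko is living and takes 1/6.
Isamu is living and takes 1/6.

Fumio 1/6; Isamu 1/6; Kenji 1/3; Umeko 1/6; Yoshiko 1/6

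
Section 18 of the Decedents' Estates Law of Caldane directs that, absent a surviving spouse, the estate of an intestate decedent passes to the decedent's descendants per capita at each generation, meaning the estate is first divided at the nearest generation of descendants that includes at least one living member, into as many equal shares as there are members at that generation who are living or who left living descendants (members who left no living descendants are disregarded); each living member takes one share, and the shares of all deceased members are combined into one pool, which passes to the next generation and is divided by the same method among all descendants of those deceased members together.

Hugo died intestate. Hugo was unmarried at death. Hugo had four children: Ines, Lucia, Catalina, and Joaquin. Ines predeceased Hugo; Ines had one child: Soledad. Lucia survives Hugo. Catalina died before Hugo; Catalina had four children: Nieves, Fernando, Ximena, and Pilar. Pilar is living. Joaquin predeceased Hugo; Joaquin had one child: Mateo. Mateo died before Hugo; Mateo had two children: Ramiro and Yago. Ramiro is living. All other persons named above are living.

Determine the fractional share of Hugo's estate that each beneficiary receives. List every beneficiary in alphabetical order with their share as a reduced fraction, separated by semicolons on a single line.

Fernando 1/8; Lucia 1/4; Nieves 1/8; Pilar 1/8; Ramiro 1/16; Soledad 1/8; Ximena 1/8; Yago 1/16

There is no surviving spouse, so the entire estate passes to Hugo's descendants per capita at each generation.
At generation 1 (Ines, Lucia, Catalina, Joaquin) there are 4 shares of (1)/4 = 1/4 each.
Living: Lucia — each takes 1/4.
Deceased: Ines, Catalina, and Joaquin. Their combined 3/4 is pooled and carried to generation 2.
At generation 2 (Soledad, Nieves, Fernando, Ximena, Pilar, Mateo) there are 6 shares of (3/4)/6 = 1/8 each.
Living: Soledad, Nieves, Fernando, Ximena, and Pilar — each takes 1/8.
Deceased: Mateo. That 1/8 share is carried to generation 3.
At generation 3 (Ramiro, Yago) there are 2 shares of (1/8)/2 = 1/16 each.
Living: Ramiro and Yago — each takes 1/16.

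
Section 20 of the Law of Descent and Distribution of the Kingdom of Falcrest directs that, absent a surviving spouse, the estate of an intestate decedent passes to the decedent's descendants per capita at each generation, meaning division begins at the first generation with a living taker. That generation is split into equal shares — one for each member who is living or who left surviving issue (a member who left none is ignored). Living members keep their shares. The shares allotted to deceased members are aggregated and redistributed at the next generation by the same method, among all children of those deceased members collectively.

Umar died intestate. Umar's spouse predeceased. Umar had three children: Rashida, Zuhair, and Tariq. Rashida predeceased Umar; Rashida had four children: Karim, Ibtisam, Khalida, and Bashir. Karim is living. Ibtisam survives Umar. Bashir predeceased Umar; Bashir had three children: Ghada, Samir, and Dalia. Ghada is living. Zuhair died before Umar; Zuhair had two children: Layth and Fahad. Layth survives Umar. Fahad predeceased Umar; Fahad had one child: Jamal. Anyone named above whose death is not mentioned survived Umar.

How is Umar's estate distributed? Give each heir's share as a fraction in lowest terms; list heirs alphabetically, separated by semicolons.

Dalia 1/18; Ghada 1/18; Ibtisam 1/9; Jamal 1/18; Karim 1/9; Khalida 1/9; Layth 1/9; Samir 1/18; Tariq 1/3

There is no surviving spouse, so the entire estate passes to Umar's descendants per capita at each generation.
At generation 1 (Rashida, Zuhair, Tariq) there are 3 shares of (1)/3 = 1/3 each.
Living: Tariq — each takes 1/3.
Deceased: Rashida and Zuhair. Their combined 2/3 is pooled and carried to generation 2.
At generation 2 (Karim, Ibtisam, Khalida, Bashir, Layth, Fahad) there are 6 shares of (2/3)/6 = 1/9 each.
Living: Karim, Ibtisam, Khalida, and Layth — each takes 1/9.
Deceased: Bashir and Fahad. Their combined 2/9 is pooled and carried to generation 3.
At generation 3 (Ghada, Samir, Dalia, Jamal) there are 4 shares of (2/9)/4 = 1/18 each.
Living: Ghada, Samir, Dalia, and Jamal — each takes 1/18.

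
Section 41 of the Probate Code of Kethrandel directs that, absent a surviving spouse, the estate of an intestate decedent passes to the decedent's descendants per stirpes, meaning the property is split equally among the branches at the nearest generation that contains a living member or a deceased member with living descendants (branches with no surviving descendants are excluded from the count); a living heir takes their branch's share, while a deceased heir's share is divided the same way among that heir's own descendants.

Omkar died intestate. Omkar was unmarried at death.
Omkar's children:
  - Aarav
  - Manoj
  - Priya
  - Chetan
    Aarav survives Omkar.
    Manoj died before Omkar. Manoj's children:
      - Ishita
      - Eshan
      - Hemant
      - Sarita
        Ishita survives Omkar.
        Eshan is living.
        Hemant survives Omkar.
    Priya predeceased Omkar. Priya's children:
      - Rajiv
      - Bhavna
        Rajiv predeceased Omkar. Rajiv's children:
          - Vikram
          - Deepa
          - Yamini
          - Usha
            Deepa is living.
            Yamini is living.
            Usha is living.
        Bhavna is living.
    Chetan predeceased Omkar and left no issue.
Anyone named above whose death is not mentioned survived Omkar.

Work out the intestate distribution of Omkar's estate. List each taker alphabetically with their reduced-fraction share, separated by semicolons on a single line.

Aarav 1/3; Bhavna 1/6; Deepa 1/24; Eshan 1/12; Hemant 1/12; Ishita 1/12; Sarita 1/12; Usha 1/24; Vikram 1/24; Yamini 1/24

There is no surviving spouse, so the entire estate passes to Omkar's descendants per stirpes.
Chetan left no surviving issue, so that branch lapses and is disregarded.
The estate is divided into 3 equal shares of 1/3 among Aarav, Manoj, Priya.
Aarav is living and takes 1/3.
Manoj predeceased; the 1/3 allotted to Manoj's branch passes to Manoj's issue by representation.
The 1/3 is divided into 4 equal shares of 1/12 among Ishita, Eshan, Hemant, Sarita.
Ishita is living and takes 1/12.
Eshan is living and takes 1/12.
Hemant is living and takes 1/12.
Sarita is living and takes 1/12.
Priya predeceased; the 1/3 allotted to Priya's branch passes to Priya's issue by representation.
The 1/3 is divided into 2 equal shares of 1/6 among Rajiv, Bhavna.
Rajiv predeceased; the 1/6 allotted to Rajiv's branch passes to Rajiv's issue by representation.
The 1/6 is divided into 4 equal shares of 1/24 among Vikram, Deepa, Yamini, Usha.
Vikram is living and takes 1/24.
Deepa is living and takes 1/24.
Yamini is living and takes 1/24.
Usha is living and takes 1/24.
Bhavna is living and takes 1/6.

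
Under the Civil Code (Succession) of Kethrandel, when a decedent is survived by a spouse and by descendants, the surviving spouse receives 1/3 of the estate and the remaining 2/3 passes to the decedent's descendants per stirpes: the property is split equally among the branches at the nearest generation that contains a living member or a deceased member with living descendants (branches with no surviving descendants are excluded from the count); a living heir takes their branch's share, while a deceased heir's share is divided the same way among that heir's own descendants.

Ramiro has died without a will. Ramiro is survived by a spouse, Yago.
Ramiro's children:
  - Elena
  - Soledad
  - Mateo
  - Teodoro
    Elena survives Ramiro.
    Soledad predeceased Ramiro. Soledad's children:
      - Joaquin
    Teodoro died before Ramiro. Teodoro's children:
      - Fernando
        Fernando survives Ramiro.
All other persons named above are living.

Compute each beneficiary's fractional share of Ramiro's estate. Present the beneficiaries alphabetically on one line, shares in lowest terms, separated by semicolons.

Yago, as surviving spouse, takes 1/3.
The remaining 2/3 passes to Ramiro's descendants per stirpes.
The 2/3 is divided into 4 equal shares of 1/6 among Elena, Soledad, Mateo, Teodoro.
Elena is living and takes 1/6.
Soledad predeceased; the 1/6 allotted to Soledad's branch passes to Soledad's issue by representation.
Joaquin is the sole taker at this level and receives the full 1/6.
Mateo is living and takes 1/6.
Teodoro predeceased; the 1/6 allotted to Teodoro's branch passes to Teodoro's issue by representation.
Fernando is the sole taker at this level and receives the full 1/6.

Elena 1/6; Fernando 1/6; Joaquin 1/6; Mateo 1/6; Yago 1/3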